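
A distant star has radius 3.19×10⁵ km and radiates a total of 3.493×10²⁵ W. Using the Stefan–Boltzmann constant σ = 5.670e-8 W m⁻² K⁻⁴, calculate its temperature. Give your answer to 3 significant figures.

T ≈ 4.68×10³ K

Surface area A = 4πR² = 4π(3.19×10⁸ m)² = 1.27877×10¹⁸ m².
P = σAT⁴ ⇒ T = (P/(σA))^(1/4) = (3.493×10²⁵/(5.670×10⁻⁸×1.27877×10¹⁸))^(1/4) = 4.68×10³ K.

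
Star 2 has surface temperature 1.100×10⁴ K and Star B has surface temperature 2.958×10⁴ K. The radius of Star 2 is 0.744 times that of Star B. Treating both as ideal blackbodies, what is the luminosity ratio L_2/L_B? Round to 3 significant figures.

L_2/L_B ≈ 0.0106

L ∝ R²T⁴, so L_2/L_B = (R_2/R_B)²(T_2/T_B)⁴ = (0.744)² × (1.100×10⁴/2.958×10⁴)⁴ = 0.553536 × 0.0191240 = 0.0106.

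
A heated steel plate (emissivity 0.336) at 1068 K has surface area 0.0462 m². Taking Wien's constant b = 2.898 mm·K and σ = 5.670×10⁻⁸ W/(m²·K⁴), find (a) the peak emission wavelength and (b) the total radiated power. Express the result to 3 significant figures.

λ_max ≈ 2.71 μm; P ≈ 1.15×10³ W

(a) λ_max = b/T = 2.898×10⁻³/1068 = 2.713×10⁻⁶ m = 2.71 μm.
Area A = 0.0462 m².
(b) P = εσAT⁴ = 0.336×5.670×10⁻⁸×0.0462×(1068)⁴ = 1.15×10³ W.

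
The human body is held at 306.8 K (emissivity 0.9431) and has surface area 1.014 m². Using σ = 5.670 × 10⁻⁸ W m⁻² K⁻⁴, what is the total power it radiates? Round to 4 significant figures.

P ≈ 480.4 W

Area A = 1.014 m².
P = εσAT⁴ = 0.9431 × 5.670×10⁻⁸ × 1.014 × (306.8)⁴ = 480.4 W.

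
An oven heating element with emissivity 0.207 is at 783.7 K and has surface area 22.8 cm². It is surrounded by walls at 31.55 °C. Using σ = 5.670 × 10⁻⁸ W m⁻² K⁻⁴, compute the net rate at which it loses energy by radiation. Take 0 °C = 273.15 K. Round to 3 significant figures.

Net loss ≈ 9.86 W

Surroundings: T = 31.55 °C + 273.15 = 304.70 K.
Area A = 22.8 cm² = 2.28×10⁻³ m².
Net radiated power P_net = εσA(T⁴ − T₀⁴) = 0.207×5.670×10⁻⁸×2.28×10⁻³×(783.7⁴ − 304.70⁴).
T⁴ − T₀⁴ = 3.77224×10¹¹ − 8.61965×10⁹ = 3.68604×10¹¹ K⁴, so P_net = 9.86 W.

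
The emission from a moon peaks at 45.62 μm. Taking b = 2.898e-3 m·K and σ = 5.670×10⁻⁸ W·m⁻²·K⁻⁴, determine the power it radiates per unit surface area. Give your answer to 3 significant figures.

Wien's law: T = b/λ_max = 2.898×10⁻³/4.562×10⁻⁵ = 63.5248 K.
Then I = σT⁴ = 5.670×10⁻⁸×(63.5248)⁴ = 0.923 W/m².

I ≈ 0.923 W/m²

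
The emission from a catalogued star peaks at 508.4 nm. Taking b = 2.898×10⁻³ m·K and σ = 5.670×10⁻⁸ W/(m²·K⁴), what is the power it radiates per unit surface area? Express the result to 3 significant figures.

Wien's law: T = b/λ_max = 2.898×10⁻³/5.084×10⁻⁷ = 5700.24 K.
Then I = σT⁴ = 5.670×10⁻⁸×(5700.24)⁴ = 5.99×10⁷ W/m².

I ≈ 5.99×10⁷ W/m²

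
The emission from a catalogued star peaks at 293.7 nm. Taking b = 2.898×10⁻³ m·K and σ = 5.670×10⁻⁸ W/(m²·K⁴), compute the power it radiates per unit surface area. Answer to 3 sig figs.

Wien's law: T = b/λ_max = 2.898×10⁻³/2.937×10⁻⁷ = 9867.21 K.
Then I = σT⁴ = 5.670×10⁻⁸×(9867.21)⁴ = 5.37×10⁸ W/m².

I ≈ 5.37×10⁸ W/m²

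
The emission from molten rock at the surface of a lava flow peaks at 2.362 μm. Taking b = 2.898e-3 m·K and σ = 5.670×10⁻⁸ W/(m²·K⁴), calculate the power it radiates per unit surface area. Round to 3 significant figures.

I ≈ 1.28×10⁵ W/m²

Wien's law: T = b/λ_max = 2.898×10⁻³/2.362×10⁻⁶ = 1226.93 K.
Then I = σT⁴ = 5.670×10⁻⁸×(1226.93)⁴ = 1.28×10⁵ W/m².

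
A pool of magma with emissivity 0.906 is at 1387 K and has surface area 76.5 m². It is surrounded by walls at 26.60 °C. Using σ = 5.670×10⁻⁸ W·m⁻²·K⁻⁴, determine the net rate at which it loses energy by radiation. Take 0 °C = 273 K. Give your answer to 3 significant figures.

Surroundings: T = 26.60 °C + 273 = 299.60 K.
Area A = 76.5 m².
Net radiated power P_net = εσA(T⁴ − T₀⁴) = 0.906×5.670×10⁻⁸×76.5×(1387⁴ − 299.60⁴).
T⁴ − T₀⁴ = 3.70089×10¹² − 8.05689×10⁹ = 3.69283×10¹² K⁴, so P_net = 1.45×10⁷ W.

Net loss ≈ 1.45×10⁷ W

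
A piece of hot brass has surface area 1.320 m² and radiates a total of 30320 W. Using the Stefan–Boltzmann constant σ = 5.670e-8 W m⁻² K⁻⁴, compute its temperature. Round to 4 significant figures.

T ≈ 797.8 K

Area A = 1.320 m².
P = σAT⁴ ⇒ T = (P/(σA))^(1/4) = (30320/(5.670×10⁻⁸×1.320))^(1/4) = 797.8 K.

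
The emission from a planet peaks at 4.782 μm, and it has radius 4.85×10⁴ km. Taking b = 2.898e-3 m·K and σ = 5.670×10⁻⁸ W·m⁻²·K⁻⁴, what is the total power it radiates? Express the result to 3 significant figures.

Wien's law: T = b/λ_max = 2.898×10⁻³/4.782×10⁻⁶ = 606.023 K.
Surface area A = 4πR² = 4π(4.85×10⁷ m)² = 2.95592×10¹⁶ m².
Then P = σAT⁴ = 5.670×10⁻⁸×2.95592×10¹⁶×(606.023)⁴ = 2.26×10²⁰ W.

P ≈ 2.26×10²⁰ W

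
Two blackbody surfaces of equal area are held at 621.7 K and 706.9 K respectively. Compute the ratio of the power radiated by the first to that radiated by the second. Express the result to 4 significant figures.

With equal areas, P₁/P₂ = (T₁/T₂)⁴ = (621.7/706.9)⁴ = 0.5983.

P₁/P₂ ≈ 0.5983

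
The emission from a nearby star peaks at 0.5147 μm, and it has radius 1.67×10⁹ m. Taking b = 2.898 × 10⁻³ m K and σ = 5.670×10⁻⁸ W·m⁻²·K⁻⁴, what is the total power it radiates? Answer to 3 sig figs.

P ≈ 2.00×10²⁷ W

Wien's law: T = b/λ_max = 2.898×10⁻³/5.147×10⁻⁷ = 5630.46 K.
Surface area A = 4πR² = 4π(1.67×10⁹ m)² = 3.50464×10¹⁹ m².
Then P = σAT⁴ = 5.670×10⁻⁸×3.50464×10¹⁹×(5630.46)⁴ = 2.00×10²⁷ W.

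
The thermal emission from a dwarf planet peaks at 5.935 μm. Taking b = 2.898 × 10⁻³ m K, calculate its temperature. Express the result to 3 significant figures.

Wien's law gives T = b/λ_max = (2.898×10⁻³ m·K)/(5.935×10⁻⁶ m) = 488 K.

T ≈ 488 K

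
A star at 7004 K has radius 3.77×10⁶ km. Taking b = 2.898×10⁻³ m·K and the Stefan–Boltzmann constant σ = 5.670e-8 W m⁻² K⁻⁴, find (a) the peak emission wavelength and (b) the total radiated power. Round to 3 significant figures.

λ_max ≈ 0.414 μm; P ≈ 2.44×10²⁸ W

(a) λ_max = b/T = 2.898×10⁻³/7004 = 4.138×10⁻⁷ m = 0.414 μm.
Surface area A = 4πR² = 4π(3.77×10⁹ m)² = 1.78605×10²⁰ m².
(b) P = σAT⁴ = 5.670×10⁻⁸×1.78605×10²⁰×(7004)⁴ = 2.44×10²⁸ W.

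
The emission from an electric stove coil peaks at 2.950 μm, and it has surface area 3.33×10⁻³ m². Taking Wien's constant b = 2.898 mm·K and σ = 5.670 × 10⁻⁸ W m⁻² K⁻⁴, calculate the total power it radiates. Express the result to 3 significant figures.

Wien's law: T = b/λ_max = 2.898×10⁻³/2.950×10⁻⁶ = 982.373 K.
Area A = 3.33×10⁻³ m².
Then P = σAT⁴ = 5.670×10⁻⁸×3.33×10⁻³×(982.373)⁴ = 176 W.

P ≈ 176 W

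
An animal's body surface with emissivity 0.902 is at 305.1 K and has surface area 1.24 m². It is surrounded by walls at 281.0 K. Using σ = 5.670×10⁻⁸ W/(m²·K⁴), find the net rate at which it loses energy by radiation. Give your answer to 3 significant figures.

Net loss ≈ 154 W

Area A = 1.24 m².
Net radiated power P_net = εσA(T⁴ − T₀⁴) = 0.902×5.670×10⁻⁸×1.24×(305.1⁴ − 281.0⁴).
T⁴ − T₀⁴ = 8.66501×10⁹ − 6.23484×10⁹ = 2.43017×10⁹ K⁴, so P_net = 154 W.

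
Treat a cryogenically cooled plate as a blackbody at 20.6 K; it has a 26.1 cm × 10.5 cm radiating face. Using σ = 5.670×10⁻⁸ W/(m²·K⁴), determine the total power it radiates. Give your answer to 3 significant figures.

P ≈ 2.80×10⁻⁴ W

Area A = 0.261 × 0.105 = 0.027405 m².
P = σAT⁴ = 5.670×10⁻⁸ × 0.027405 × (20.6)⁴ = 2.80×10⁻⁴ W.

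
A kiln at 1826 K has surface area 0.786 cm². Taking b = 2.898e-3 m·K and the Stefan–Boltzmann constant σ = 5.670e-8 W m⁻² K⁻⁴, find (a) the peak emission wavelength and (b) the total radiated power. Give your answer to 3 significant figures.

λ_max ≈ 1.59 μm; P ≈ 49.5 W

(a) λ_max = b/T = 2.898×10⁻³/1826 = 1.587×10⁻⁶ m = 1.59 μm.
Area A = 0.786 cm² = 7.86×10⁻⁵ m².
(b) P = σAT⁴ = 5.670×10⁻⁸×7.86×10⁻⁵×(1826)⁴ = 49.5 W.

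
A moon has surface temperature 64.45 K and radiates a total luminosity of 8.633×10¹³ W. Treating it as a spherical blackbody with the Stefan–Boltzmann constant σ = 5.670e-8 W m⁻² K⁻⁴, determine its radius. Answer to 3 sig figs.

L = 4πR²σT⁴ ⇒ R = √(L/(4πσT⁴)).
σT⁴ = 0.978306 W/m², so R = √(8.633×10¹³/(4π×0.978306)) = 2.65×10⁶ m.

R ≈ 2.65×10⁶ m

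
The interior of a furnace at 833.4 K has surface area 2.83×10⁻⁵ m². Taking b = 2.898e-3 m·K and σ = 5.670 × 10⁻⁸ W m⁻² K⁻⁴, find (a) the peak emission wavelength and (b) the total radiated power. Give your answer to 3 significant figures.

(a) λ_max = b/T = 2.898×10⁻³/833.4 = 3.477×10⁻⁶ m = 3.48 μm.
Area A = 2.83×10⁻⁵ m².
(b) P = σAT⁴ = 5.670×10⁻⁸×2.83×10⁻⁵×(833.4)⁴ = 0.774 W.

λ_max ≈ 3.48 μm; P ≈ 0.774 W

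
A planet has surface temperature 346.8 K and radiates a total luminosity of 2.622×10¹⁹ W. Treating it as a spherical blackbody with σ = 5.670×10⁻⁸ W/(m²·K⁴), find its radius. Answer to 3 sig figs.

L = 4πR²σT⁴ ⇒ R = √(L/(4πσT⁴)).
σT⁴ = 820.162 W/m², so R = √(2.622×10¹⁹/(4π×820.162)) = 5.04×10⁷ m.

R ≈ 5.04×10⁷ m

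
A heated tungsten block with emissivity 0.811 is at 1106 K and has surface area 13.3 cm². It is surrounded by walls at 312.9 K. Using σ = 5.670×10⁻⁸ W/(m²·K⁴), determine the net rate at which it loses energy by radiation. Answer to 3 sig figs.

Area A = 13.3 cm² = 1.33×10⁻³ m².
Net radiated power P_net = εσA(T⁴ − T₀⁴) = 0.811×5.670×10⁻⁸×1.33×10⁻³×(1106⁴ − 312.9⁴).
T⁴ − T₀⁴ = 1.49631×10¹² − 9.58567×10⁹ = 1.48672×10¹² K⁴, so P_net = 90.9 W.

Net loss ≈ 90.9 W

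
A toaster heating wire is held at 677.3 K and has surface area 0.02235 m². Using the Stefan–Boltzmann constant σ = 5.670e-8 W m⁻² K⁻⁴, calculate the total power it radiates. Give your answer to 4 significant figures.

Area A = 0.02235 m².
P = σAT⁴ = 5.670×10⁻⁸ × 0.02235 × (677.3)⁴ = 266.7 W.

P ≈ 266.7 W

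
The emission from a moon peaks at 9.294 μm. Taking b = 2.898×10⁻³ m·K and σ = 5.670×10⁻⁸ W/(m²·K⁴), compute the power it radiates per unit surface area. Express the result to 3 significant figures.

I ≈ 536 W/m²

Wien's law: T = b/λ_max = 2.898×10⁻³/9.294×10⁻⁶ = 311.814 K.
Then I = σT⁴ = 5.670×10⁻⁸×(311.814)⁴ = 536 W/m².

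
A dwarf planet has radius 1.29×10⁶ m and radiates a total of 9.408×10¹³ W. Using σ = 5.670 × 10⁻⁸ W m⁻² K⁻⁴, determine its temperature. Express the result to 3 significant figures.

Surface area A = 4πR² = 4π(1.29×10⁶ m)² = 2.09117×10¹³ m².
P = σAT⁴ ⇒ T = (P/(σA))^(1/4) = (9.408×10¹³/(5.670×10⁻⁸×2.09117×10¹³))^(1/4) = 94.4 K.

T ≈ 94.4 K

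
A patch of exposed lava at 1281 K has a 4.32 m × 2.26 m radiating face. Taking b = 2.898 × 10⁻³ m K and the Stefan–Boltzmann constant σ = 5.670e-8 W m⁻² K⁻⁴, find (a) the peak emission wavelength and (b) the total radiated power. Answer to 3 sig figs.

(a) λ_max = b/T = 2.898×10⁻³/1281 = 2.262×10⁻⁶ m = 2.26×10³ nm.
Area A = 4.32 × 2.26 = 9.7632 m².
(b) P = σAT⁴ = 5.670×10⁻⁸×9.7632×(1281)⁴ = 1.49×10⁶ W.

λ_max ≈ 2.26×10³ nm; P ≈ 1.49×10⁶ W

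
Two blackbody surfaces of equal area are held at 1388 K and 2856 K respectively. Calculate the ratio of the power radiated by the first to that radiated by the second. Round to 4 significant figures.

P₁/P₂ ≈ 0.05579

With equal areas, P₁/P₂ = (T₁/T₂)⁴ = (1388/2856)⁴ = 0.05579.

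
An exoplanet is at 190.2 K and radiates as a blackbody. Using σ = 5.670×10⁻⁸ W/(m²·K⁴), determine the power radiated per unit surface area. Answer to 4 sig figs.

Stefan–Boltzmann: I = σT⁴ = 5.670×10⁻⁸ × (190.2)⁴ = 74.20 W/m².

I ≈ 74.20 W/m²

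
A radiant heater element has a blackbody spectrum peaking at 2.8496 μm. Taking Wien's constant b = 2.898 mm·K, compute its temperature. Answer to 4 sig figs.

T ≈ 1017 K

Wien's law gives T = b/λ_max = (2.898×10⁻³ m·K)/(2.8496×10⁻⁶ m) = 1017 K.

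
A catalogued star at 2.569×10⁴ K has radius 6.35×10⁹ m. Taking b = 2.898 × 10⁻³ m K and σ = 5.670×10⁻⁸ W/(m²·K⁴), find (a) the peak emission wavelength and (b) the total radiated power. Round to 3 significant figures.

λ_max ≈ 113 nm; P ≈ 1.25×10³¹ W

(a) λ_max = b/T = 2.898×10⁻³/2.569×10⁴ = 1.128×10⁻⁷ m = 113 nm.
Surface area A = 4πR² = 4π(6.35×10⁹ m)² = 5.06707×10²⁰ m².
(b) P = σAT⁴ = 5.670×10⁻⁸×5.06707×10²⁰×(2.569×10⁴)⁴ = 1.25×10³¹ W.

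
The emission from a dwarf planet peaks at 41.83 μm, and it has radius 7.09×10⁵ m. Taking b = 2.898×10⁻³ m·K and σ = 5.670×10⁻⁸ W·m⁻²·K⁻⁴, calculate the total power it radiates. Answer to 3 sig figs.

P ≈ 8.25×10¹² W

Wien's law: T = b/λ_max = 2.898×10⁻³/4.183×10⁻⁵ = 69.2804 K.
Surface area A = 4πR² = 4π(7.09×10⁵ m)² = 6.31688×10¹² m².
Then P = σAT⁴ = 5.670×10⁻⁸×6.31688×10¹²×(69.2804)⁴ = 8.25×10¹² W.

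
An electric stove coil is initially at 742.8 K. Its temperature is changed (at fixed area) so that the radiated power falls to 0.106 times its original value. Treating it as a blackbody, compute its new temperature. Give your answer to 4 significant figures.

T₂ ≈ 423.8 K

P ∝ T⁴, so T₂/T₁ = (P₂/P₁)^(1/4) = (0.106)^(1/4) = 0.570593.
T₂ = 742.8 × 0.570593 = 423.8 K.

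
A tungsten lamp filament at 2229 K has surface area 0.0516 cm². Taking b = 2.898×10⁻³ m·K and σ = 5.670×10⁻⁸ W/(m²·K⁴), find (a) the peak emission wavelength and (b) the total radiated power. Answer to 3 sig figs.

λ_max ≈ 1.30 μm; P ≈ 7.22 W

(a) λ_max = b/T = 2.898×10⁻³/2229 = 1.300×10⁻⁶ m = 1.30 μm.
Area A = 0.0516 cm² = 5.16×10⁻⁶ m².
(b) P = σAT⁴ = 5.670×10⁻⁸×5.16×10⁻⁶×(2229)⁴ = 7.22 W.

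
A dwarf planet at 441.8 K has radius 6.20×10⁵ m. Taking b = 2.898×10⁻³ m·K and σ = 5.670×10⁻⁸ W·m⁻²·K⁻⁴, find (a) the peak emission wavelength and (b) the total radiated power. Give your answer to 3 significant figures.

(a) λ_max = b/T = 2.898×10⁻³/441.8 = 6.560×10⁻⁶ m = 6.56 μm.
Surface area A = 4πR² = 4π(6.20×10⁵ m)² = 4.83051×10¹² m².
(b) P = σAT⁴ = 5.670×10⁻⁸×4.83051×10¹²×(441.8)⁴ = 1.04×10¹⁶ W.

λ_max ≈ 6.56 μm; P ≈ 1.04×10¹⁶ W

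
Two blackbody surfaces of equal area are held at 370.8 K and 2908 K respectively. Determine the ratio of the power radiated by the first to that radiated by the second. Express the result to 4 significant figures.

P₁/P₂ ≈ 2.644×10⁻⁴

With equal areas, P₁/P₂ = (T₁/T₂)⁴ = (370.8/2908)⁴ = 2.644×10⁻⁴.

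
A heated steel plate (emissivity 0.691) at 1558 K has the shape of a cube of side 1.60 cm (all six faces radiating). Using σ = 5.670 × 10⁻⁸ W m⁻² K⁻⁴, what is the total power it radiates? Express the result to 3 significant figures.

P ≈ 355 W

Area A = 6s² = 6×(0.0160 m)² = 1.536×10⁻³ m².
P = εσAT⁴ = 0.691 × 5.670×10⁻⁸ × 1.536×10⁻³ × (1558)⁴ = 355 W.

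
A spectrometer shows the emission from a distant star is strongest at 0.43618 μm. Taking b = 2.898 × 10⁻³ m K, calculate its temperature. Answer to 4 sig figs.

Wien's law gives T = b/λ_max = (2.898×10⁻³ m·K)/(4.3618×10⁻⁷ m) = 6644 K.

T ≈ 6644 K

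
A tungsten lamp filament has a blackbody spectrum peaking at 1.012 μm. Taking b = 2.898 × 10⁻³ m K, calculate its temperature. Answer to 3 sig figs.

T ≈ 2.86×10³ K

Wien's law gives T = b/λ_max = (2.898×10⁻³ m·K)/(1.012×10⁻⁶ m) = 2.86×10³ K.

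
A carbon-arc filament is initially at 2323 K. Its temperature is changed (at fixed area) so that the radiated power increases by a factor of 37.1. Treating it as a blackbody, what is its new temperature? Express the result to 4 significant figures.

T₂ ≈ 5733 K

P ∝ T⁴, so T₂/T₁ = (P₂/P₁)^(1/4) = (37.1)^(1/4) = 2.46799.
T₂ = 2323 × 2.46799 = 5733 K.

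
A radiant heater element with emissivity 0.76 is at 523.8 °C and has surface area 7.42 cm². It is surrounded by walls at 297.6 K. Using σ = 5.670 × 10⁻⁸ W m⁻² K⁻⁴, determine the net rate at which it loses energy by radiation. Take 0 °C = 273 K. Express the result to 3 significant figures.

T = 523.8 °C + 273 = 796.8 K.
Area A = 7.42 cm² = 7.42×10⁻⁴ m².
Net radiated power P_net = εσA(T⁴ − T₀⁴) = 0.76×5.670×10⁻⁸×7.42×10⁻⁴×(796.8⁴ − 297.6⁴).
T⁴ − T₀⁴ = 4.03086×10¹¹ − 7.84389×10⁹ = 3.95242×10¹¹ K⁴, so P_net = 12.6 W.

Net loss ≈ 12.6 W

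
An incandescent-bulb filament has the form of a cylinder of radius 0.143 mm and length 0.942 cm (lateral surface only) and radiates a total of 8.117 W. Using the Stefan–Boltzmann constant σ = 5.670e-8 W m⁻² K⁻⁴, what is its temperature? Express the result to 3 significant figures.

T ≈ 2.03×10³ K

Lateral area A = 2πrL = 2π×1.43×10⁻⁴×9.42×10⁻³ = 8.46383×10⁻⁶ m².
P = σAT⁴ ⇒ T = (P/(σA))^(1/4) = (8.117/(5.670×10⁻⁸×8.46383×10⁻⁶))^(1/4) = 2.03×10³ K.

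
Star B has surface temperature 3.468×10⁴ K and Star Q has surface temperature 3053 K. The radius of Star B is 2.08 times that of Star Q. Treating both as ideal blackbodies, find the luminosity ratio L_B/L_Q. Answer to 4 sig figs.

L ∝ R²T⁴, so L_B/L_Q = (R_B/R_Q)²(T_B/T_Q)⁴ = (2.08)² × (3.468×10⁴/3053)⁴ = 4.3264 × 16649.8 = 7.203×10⁴.

L_B/L_Q ≈ 7.203×10⁴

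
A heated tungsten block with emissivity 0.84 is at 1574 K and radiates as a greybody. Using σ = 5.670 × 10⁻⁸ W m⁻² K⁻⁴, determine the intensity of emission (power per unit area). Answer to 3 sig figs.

I ≈ 2.92×10⁵ W/m²

Stefan–Boltzmann: I = εσT⁴ = 0.84 × 5.670×10⁻⁸ × (1574)⁴ = 2.92×10⁵ W/m².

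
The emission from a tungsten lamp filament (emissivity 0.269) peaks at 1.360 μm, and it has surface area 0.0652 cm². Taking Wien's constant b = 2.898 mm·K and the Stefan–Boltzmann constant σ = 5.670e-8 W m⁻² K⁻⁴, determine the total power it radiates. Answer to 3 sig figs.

Wien's law: T = b/λ_max = 2.898×10⁻³/1.360×10⁻⁶ = 2130.88 K.
Area A = 0.0652 cm² = 6.52×10⁻⁶ m².
Then P = εσAT⁴ = 0.269×5.670×10⁻⁸×6.52×10⁻⁶×(2130.88)⁴ = 2.05 W.

P ≈ 2.05 W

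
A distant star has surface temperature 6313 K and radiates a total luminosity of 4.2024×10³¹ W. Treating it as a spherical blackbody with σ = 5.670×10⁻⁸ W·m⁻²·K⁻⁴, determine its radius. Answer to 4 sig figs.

L = 4πR²σT⁴ ⇒ R = √(L/(4πσT⁴)).
σT⁴ = 9.00588×10⁷ W/m², so R = √(4.2024×10³¹/(4π×9.00588×10⁷)) = 1.927×10¹¹ m.

R ≈ 1.927×10¹¹ m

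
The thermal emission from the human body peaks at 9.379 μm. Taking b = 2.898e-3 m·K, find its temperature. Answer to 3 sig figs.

Wien's law gives T = b/λ_max = (2.898×10⁻³ m·K)/(9.379×10⁻⁶ m) = 309 K.

T ≈ 309 K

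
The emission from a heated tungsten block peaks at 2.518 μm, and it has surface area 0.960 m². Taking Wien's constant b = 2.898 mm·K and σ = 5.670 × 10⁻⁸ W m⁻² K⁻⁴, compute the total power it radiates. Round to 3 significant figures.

P ≈ 9.55×10⁴ W

Wien's law: T = b/λ_max = 2.898×10⁻³/2.518×10⁻⁶ = 1150.91 K.
Area A = 0.960 m².
Then P = σAT⁴ = 5.670×10⁻⁸×0.960×(1150.91)⁴ = 9.55×10⁴ W.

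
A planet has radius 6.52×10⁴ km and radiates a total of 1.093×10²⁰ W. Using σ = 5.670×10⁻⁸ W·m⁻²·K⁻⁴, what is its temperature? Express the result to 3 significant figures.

T ≈ 436 K

Surface area A = 4πR² = 4π(6.52×10⁷ m)² = 5.34201×10¹⁶ m².
P = σAT⁴ ⇒ T = (P/(σA))^(1/4) = (1.093×10²⁰/(5.670×10⁻⁸×5.34201×10¹⁶))^(1/4) = 436 K.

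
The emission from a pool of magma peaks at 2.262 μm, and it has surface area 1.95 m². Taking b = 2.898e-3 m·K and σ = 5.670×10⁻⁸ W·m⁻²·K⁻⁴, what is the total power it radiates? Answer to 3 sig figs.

P ≈ 2.98×10⁵ W

Wien's law: T = b/λ_max = 2.898×10⁻³/2.262×10⁻⁶ = 1281.17 K.
Area A = 1.95 m².
Then P = σAT⁴ = 5.670×10⁻⁸×1.95×(1281.17)⁴ = 2.98×10⁵ W.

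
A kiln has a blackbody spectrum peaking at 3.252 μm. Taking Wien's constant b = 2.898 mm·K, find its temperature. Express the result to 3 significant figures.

T ≈ 891 K

Wien's law gives T = b/λ_max = (2.898×10⁻³ m·K)/(3.252×10⁻⁶ m) = 891 K.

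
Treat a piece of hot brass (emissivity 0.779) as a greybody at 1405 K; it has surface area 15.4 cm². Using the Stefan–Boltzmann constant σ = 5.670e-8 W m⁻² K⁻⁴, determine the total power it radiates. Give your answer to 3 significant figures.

Area A = 15.4 cm² = 1.54×10⁻³ m².
P = εσAT⁴ = 0.779 × 5.670×10⁻⁸ × 1.54×10⁻³ × (1405)⁴ = 265 W.

P ≈ 265 W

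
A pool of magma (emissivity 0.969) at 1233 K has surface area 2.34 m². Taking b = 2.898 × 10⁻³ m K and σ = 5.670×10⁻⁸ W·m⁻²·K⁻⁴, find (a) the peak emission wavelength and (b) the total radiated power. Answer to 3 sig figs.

(a) λ_max = b/T = 2.898×10⁻³/1233 = 2.350×10⁻⁶ m = 2.35 μm.
Area A = 2.34 m².
(b) P = εσAT⁴ = 0.969×5.670×10⁻⁸×2.34×(1233)⁴ = 2.97×10⁵ W.

λ_max ≈ 2.35 μm; P ≈ 2.97×10⁵ W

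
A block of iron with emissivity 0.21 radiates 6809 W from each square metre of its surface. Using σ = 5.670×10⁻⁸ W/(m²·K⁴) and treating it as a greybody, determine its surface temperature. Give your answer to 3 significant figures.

I = εσT⁴, so T = (I/εσ)^(1/4) = (6809/(0.21×5.670×10⁻⁸))^(1/4) = 870 K.

T ≈ 870 K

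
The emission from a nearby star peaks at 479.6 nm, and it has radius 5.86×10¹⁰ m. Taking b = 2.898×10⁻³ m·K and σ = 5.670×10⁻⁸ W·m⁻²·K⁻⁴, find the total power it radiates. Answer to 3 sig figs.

P ≈ 3.26×10³⁰ W

Wien's law: T = b/λ_max = 2.898×10⁻³/4.796×10⁻⁷ = 6042.54 K.
Surface area A = 4πR² = 4π(5.86×10¹⁰ m)² = 4.31524×10²² m².
Then P = σAT⁴ = 5.670×10⁻⁸×4.31524×10²²×(6042.54)⁴ = 3.26×10³⁰ W.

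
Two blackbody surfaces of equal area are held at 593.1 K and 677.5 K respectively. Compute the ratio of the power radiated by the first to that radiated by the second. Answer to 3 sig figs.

With equal areas, P₁/P₂ = (T₁/T₂)⁴ = (593.1/677.5)⁴ = 0.587.

P₁/P₂ ≈ 0.587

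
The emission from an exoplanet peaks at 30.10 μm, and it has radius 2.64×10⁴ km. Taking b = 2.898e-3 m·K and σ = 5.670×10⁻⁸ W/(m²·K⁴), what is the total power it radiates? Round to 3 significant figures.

Wien's law: T = b/λ_max = 2.898×10⁻³/3.010×10⁻⁵ = 96.2791 K.
Surface area A = 4πR² = 4π(2.64×10⁷ m)² = 8.75826×10¹⁵ m².
Then P = σAT⁴ = 5.670×10⁻⁸×8.75826×10¹⁵×(96.2791)⁴ = 4.27×10¹⁶ W.

P ≈ 4.27×10¹⁶ W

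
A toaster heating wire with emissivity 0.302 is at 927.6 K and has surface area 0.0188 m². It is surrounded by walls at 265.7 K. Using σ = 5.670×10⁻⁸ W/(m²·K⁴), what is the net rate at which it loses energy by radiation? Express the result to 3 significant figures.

Net loss ≈ 237 W

Area A = 0.0188 m².
Net radiated power P_net = εσA(T⁴ − T₀⁴) = 0.302×5.670×10⁻⁸×0.0188×(927.6⁴ − 265.7⁴).
T⁴ − T₀⁴ = 7.40360×10¹¹ − 4.98386×10⁹ = 7.35376×10¹¹ K⁴, so P_net = 237 W.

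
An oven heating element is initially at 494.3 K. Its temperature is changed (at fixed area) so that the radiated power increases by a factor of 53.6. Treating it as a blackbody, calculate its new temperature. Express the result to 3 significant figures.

T₂ ≈ 1.34×10³ K

P ∝ T⁴, so T₂/T₁ = (P₂/P₁)^(1/4) = (53.6)^(1/4) = 2.70577.
T₂ = 494.3 × 2.70577 = 1.34×10³ K.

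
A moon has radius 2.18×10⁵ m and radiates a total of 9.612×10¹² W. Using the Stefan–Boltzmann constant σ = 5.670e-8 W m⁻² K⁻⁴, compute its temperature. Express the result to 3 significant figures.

T ≈ 130 K

Surface area A = 4πR² = 4π(2.18×10⁵ m)² = 5.97204×10¹¹ m².
P = σAT⁴ ⇒ T = (P/(σA))^(1/4) = (9.612×10¹²/(5.670×10⁻⁸×5.97204×10¹¹))^(1/4) = 130 K.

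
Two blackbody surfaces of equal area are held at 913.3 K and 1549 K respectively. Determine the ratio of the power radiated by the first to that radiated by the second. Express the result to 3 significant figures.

P₁/P₂ ≈ 0.121

With equal areas, P₁/P₂ = (T₁/T₂)⁴ = (913.3/1549)⁴ = 0.121.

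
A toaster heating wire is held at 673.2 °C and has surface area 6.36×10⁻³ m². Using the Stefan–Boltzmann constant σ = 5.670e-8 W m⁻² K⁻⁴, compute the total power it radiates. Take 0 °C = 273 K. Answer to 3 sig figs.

T = 673.2 °C + 273 = 946.2 K.
Area A = 6.36×10⁻³ m².
P = σAT⁴ = 5.670×10⁻⁸ × 6.36×10⁻³ × (946.2)⁴ = 289 W.

P ≈ 289 W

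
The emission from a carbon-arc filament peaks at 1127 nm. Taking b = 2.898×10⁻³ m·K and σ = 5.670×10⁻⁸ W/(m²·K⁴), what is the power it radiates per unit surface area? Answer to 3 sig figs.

Wien's law: T = b/λ_max = 2.898×10⁻³/1.127×10⁻⁶ = 2571.43 K.
Then I = σT⁴ = 5.670×10⁻⁸×(2571.43)⁴ = 2.48×10⁶ W/m².

I ≈ 2.48×10⁶ W/m²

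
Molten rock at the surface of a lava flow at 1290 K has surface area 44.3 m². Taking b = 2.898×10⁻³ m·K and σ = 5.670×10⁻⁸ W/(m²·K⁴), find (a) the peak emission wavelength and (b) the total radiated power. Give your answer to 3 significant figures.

λ_max ≈ 2.25 μm; P ≈ 6.96×10⁶ W

(a) λ_max = b/T = 2.898×10⁻³/1290 = 2.247×10⁻⁶ m = 2.25 μm.
Area A = 44.3 m².
(b) P = σAT⁴ = 5.670×10⁻⁸×44.3×(1290)⁴ = 6.96×10⁶ W.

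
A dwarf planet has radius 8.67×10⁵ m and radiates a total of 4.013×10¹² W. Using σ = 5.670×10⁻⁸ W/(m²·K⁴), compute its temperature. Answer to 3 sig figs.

T ≈ 52.3 K

Surface area A = 4πR² = 4π(8.67×10⁵ m)² = 9.44600×10¹² m².
P = σAT⁴ ⇒ T = (P/(σA))^(1/4) = (4.013×10¹²/(5.670×10⁻⁸×9.44600×10¹²))^(1/4) = 52.3 K.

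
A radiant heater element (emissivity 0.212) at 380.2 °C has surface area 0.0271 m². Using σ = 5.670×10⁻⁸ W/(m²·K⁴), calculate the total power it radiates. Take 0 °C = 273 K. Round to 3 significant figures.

P ≈ 59.3 W

T = 380.2 °C + 273 = 653.2 K.
Area A = 0.0271 m².
P = εσAT⁴ = 0.212 × 5.670×10⁻⁸ × 0.0271 × (653.2)⁴ = 59.3 W.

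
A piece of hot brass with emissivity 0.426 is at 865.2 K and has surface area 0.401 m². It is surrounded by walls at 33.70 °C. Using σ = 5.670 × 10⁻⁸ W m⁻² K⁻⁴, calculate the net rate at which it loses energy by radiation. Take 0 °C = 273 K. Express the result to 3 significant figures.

Net loss ≈ 5.34×10³ W

Surroundings: T = 33.70 °C + 273 = 306.70 K.
Area A = 0.401 m².
Net radiated power P_net = εσA(T⁴ − T₀⁴) = 0.426×5.670×10⁻⁸×0.401×(865.2⁴ − 306.70⁴).
T⁴ − T₀⁴ = 5.60359×10¹¹ − 8.84820×10⁹ = 5.51511×10¹¹ K⁴, so P_net = 5.34×10³ W.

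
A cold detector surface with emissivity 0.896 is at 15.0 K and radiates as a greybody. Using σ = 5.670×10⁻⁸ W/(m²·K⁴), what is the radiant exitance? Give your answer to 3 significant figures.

Stefan–Boltzmann: I = εσT⁴ = 0.896 × 5.670×10⁻⁸ × (15.0)⁴ = 2.57×10⁻³ W/m².

I ≈ 2.57×10⁻³ W/m²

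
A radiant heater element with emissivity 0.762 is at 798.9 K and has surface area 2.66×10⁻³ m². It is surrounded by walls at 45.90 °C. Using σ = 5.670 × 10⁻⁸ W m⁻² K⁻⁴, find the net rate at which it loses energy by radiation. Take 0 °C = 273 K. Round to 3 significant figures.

Net loss ≈ 45.6 W

Surroundings: T = 45.90 °C + 273 = 318.90 K.
Area A = 2.66×10⁻³ m².
Net radiated power P_net = εσA(T⁴ − T₀⁴) = 0.762×5.670×10⁻⁸×2.66×10⁻³×(798.9⁴ − 318.90⁴).
T⁴ − T₀⁴ = 4.07352×10¹¹ − 1.03423×10¹⁰ = 3.97010×10¹¹ K⁴, so P_net = 45.6 W.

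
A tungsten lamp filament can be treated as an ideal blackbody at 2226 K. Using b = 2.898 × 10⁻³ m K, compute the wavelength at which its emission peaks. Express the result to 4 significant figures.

Wien's displacement law: λ_max = b/T = (2.898×10⁻³ m·K)/(2226 K) = 1.3019×10⁻⁶ m.
That is 1.302 μm, in the infrared range.

λ_max ≈ 1.302 μm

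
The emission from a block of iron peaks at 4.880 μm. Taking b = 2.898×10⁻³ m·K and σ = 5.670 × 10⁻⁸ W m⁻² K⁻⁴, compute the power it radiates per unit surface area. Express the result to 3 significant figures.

Wien's law: T = b/λ_max = 2.898×10⁻³/4.880×10⁻⁶ = 593.852 K.
Then I = σT⁴ = 5.670×10⁻⁸×(593.852)⁴ = 7.05×10³ W/m².

I ≈ 7.05×10³ W/m²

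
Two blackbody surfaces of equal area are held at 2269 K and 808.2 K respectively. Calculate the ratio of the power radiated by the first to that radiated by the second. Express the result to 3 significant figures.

P₁/P₂ ≈ 62.1

With equal areas, P₁/P₂ = (T₁/T₂)⁴ = (2269/808.2)⁴ = 62.1.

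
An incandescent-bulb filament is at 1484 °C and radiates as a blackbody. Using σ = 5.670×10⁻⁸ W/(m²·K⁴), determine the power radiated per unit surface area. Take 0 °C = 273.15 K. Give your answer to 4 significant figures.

T = 1484 °C + 273.15 = 1757.15 K.
Stefan–Boltzmann: I = σT⁴ = 5.670×10⁻⁸ × (1757.15)⁴ = 5.405×10⁵ W/m².

I ≈ 5.405×10⁵ W/m²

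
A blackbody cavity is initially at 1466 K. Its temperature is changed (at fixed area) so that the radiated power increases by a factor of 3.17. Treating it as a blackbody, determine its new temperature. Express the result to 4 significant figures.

T₂ ≈ 1956 K

P ∝ T⁴, so T₂/T₁ = (P₂/P₁)^(1/4) = (3.17)^(1/4) = 1.33433.
T₂ = 1466 × 1.33433 = 1956 K.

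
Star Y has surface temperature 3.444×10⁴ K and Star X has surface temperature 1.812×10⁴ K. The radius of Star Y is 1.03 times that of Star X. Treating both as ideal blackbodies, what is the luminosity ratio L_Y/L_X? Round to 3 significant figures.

L ∝ R²T⁴, so L_Y/L_X = (R_Y/R_X)²(T_Y/T_X)⁴ = (1.03)² × (3.444×10⁴/1.812×10⁴)⁴ = 1.0609 × 13.0503 = 13.8.

L_Y/L_X ≈ 13.8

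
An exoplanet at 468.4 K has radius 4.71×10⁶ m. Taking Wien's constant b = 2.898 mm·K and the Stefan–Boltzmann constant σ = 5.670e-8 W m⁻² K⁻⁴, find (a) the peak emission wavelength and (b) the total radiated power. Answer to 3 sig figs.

(a) λ_max = b/T = 2.898×10⁻³/468.4 = 6.187×10⁻⁶ m = 6.19 μm.
Surface area A = 4πR² = 4π(4.71×10⁶ m)² = 2.78774×10¹⁴ m².
(b) P = σAT⁴ = 5.670×10⁻⁸×2.78774×10¹⁴×(468.4)⁴ = 7.61×10¹⁷ W.

λ_max ≈ 6.19 μm; P ≈ 7.61×10¹⁷ W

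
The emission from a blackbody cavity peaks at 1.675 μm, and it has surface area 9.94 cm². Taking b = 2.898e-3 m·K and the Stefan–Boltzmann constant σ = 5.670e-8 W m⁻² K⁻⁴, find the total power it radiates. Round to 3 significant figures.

P ≈ 505 W

Wien's law: T = b/λ_max = 2.898×10⁻³/1.675×10⁻⁶ = 1730.15 K.
Area A = 9.94 cm² = 9.94×10⁻⁴ m².
Then P = σAT⁴ = 5.670×10⁻⁸×9.94×10⁻⁴×(1730.15)⁴ = 505 W.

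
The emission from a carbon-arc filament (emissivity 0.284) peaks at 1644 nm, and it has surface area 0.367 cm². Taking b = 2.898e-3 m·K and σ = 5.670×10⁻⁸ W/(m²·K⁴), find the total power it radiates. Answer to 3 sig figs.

Wien's law: T = b/λ_max = 2.898×10⁻³/1.644×10⁻⁶ = 1762.77 K.
Area A = 0.367 cm² = 3.67×10⁻⁵ m².
Then P = εσAT⁴ = 0.284×5.670×10⁻⁸×3.67×10⁻⁵×(1762.77)⁴ = 5.71 W.

P ≈ 5.71 W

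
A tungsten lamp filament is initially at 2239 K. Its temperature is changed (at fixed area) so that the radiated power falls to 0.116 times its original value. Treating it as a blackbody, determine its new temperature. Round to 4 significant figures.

T₂ ≈ 1307 K

P ∝ T⁴, so T₂/T₁ = (P₂/P₁)^(1/4) = (0.116)^(1/4) = 0.583599.
T₂ = 2239 × 0.583599 = 1307 K.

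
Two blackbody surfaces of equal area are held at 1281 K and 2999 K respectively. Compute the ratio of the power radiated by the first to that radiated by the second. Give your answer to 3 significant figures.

P₁/P₂ ≈ 0.0333

With equal areas, P₁/P₂ = (T₁/T₂)⁴ = (1281/2999)⁴ = 0.0333.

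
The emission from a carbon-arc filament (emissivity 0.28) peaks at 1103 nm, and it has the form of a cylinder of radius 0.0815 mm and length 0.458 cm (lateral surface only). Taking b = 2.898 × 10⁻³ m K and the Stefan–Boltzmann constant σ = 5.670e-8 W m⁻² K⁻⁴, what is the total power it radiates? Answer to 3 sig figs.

Wien's law: T = b/λ_max = 2.898×10⁻³/1.103×10⁻⁶ = 2627.38 K.
Lateral area A = 2πrL = 2π×8.15×10⁻⁵×4.58×10⁻³ = 2.34532×10⁻⁶ m².
Then P = εσAT⁴ = 0.28×5.670×10⁻⁸×2.34532×10⁻⁶×(2627.38)⁴ = 1.77 W.

P ≈ 1.77 W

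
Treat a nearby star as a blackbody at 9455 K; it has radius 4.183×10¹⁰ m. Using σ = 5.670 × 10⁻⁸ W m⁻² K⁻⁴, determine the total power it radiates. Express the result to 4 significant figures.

Surface area A = 4πR² = 4π(4.183×10¹⁰ m)² = 2.19880×10²² m².
P = σAT⁴ = 5.670×10⁻⁸ × 2.19880×10²² × (9455)⁴ = 9.964×10³⁰ W.

P ≈ 9.964×10³⁰ W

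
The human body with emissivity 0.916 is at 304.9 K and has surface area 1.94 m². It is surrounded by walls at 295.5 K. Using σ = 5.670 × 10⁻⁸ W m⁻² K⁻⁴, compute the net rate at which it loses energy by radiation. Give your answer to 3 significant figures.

Net loss ≈ 103 W

Area A = 1.94 m².
Net radiated power P_net = εσA(T⁴ − T₀⁴) = 0.916×5.670×10⁻⁸×1.94×(304.9⁴ − 295.5⁴).
T⁴ − T₀⁴ = 8.64231×10⁹ − 7.62483×10⁹ = 1.01748×10⁹ K⁴, so P_net = 103 W.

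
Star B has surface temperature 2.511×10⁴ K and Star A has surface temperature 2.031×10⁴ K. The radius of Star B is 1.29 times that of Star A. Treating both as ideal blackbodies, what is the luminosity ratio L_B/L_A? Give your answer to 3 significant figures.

L ∝ R²T⁴, so L_B/L_A = (R_B/R_A)²(T_B/T_A)⁴ = (1.29)² × (2.511×10⁴/2.031×10⁴)⁴ = 1.6641 × 2.33640 = 3.89.

L_B/L_A ≈ 3.89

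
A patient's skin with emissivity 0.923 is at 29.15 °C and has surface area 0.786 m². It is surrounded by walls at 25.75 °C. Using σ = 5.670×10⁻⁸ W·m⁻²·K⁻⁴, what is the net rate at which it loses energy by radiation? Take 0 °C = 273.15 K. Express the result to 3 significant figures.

Net loss ≈ 15.2 W

T = 29.15 °C + 273.15 = 302.30 K.
Surroundings: T = 25.75 °C + 273.15 = 298.90 K.
Area A = 0.786 m².
Net radiated power P_net = εσA(T⁴ − T₀⁴) = 0.923×5.670×10⁻⁸×0.786×(302.30⁴ − 298.90⁴).
T⁴ − T₀⁴ = 8.35127×10⁹ − 7.98185×10⁹ = 3.69420×10⁸ K⁴, so P_net = 15.2 W.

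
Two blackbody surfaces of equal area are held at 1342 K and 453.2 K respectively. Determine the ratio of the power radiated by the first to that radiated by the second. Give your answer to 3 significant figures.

With equal areas, P₁/P₂ = (T₁/T₂)⁴ = (1342/453.2)⁴ = 76.9.

P₁/P₂ ≈ 76.9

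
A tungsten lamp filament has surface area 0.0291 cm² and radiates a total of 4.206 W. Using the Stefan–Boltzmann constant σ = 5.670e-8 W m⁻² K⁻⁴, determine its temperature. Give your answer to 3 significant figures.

T ≈ 2.25×10³ K

Area A = 0.0291 cm² = 2.91×10⁻⁶ m².
P = σAT⁴ ⇒ T = (P/(σA))^(1/4) = (4.206/(5.670×10⁻⁸×2.91×10⁻⁶))^(1/4) = 2.25×10³ K.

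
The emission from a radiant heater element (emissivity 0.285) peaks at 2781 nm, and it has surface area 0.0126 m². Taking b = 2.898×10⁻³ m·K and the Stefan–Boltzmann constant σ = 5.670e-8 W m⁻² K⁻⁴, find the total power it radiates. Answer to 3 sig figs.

P ≈ 240 W

Wien's law: T = b/λ_max = 2.898×10⁻³/2.781×10⁻⁶ = 1042.07 K.
Area A = 0.0126 m².
Then P = εσAT⁴ = 0.285×5.670×10⁻⁸×0.0126×(1042.07)⁴ = 240 W.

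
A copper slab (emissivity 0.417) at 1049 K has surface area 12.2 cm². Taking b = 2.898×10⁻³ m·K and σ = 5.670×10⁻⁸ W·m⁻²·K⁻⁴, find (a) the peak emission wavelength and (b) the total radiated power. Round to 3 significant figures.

λ_max ≈ 2.76 μm; P ≈ 34.9 W

(a) λ_max = b/T = 2.898×10⁻³/1049 = 2.763×10⁻⁶ m = 2.76 μm.
Area A = 12.2 cm² = 1.22×10⁻³ m².
(b) P = εσAT⁴ = 0.417×5.670×10⁻⁸×1.22×10⁻³×(1049)⁴ = 34.9 W.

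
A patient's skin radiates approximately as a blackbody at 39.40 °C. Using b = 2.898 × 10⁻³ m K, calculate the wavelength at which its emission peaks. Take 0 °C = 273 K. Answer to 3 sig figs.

T = 39.40 °C + 273 = 312.40 K.
Wien's displacement law: λ_max = b/T = (2.898×10⁻³ m·K)/(312.40 K) = 9.277×10⁻⁶ m.
That is 9.28 μm, in the infrared range.

λ_max ≈ 9.28 μm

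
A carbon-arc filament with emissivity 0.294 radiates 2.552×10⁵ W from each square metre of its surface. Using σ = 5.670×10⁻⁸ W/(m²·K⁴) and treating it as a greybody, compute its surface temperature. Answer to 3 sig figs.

I = εσT⁴, so T = (I/εσ)^(1/4) = (2.552×10⁵/(0.294×5.670×10⁻⁸))^(1/4) = 1.98×10³ K.

T ≈ 1.98×10³ K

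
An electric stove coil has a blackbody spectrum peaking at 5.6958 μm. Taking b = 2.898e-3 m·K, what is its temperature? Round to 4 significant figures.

Wien's law gives T = b/λ_max = (2.898×10⁻³ m·K)/(5.6958×10⁻⁶ m) = 508.8 K.

T ≈ 508.8 K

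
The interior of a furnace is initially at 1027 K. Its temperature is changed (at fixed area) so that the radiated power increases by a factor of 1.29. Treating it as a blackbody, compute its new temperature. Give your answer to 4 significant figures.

T₂ ≈ 1095 K

P ∝ T⁴, so T₂/T₁ = (P₂/P₁)^(1/4) = (1.29)^(1/4) = 1.06573.
T₂ = 1027 × 1.06573 = 1095 K.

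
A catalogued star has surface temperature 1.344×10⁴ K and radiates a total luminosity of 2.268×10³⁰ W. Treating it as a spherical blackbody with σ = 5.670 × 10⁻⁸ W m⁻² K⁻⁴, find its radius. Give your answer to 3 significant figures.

R ≈ 9.88×10⁹ m

L = 4πR²σT⁴ ⇒ R = √(L/(4πσT⁴)).
σT⁴ = 1.85004×10⁹ W/m², so R = √(2.268×10³⁰/(4π×1.85004×10⁹)) = 9.88×10⁹ m.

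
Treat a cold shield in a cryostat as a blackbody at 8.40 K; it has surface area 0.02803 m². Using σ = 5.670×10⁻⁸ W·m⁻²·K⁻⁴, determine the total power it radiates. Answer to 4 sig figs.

Area A = 0.02803 m².
P = σAT⁴ = 5.670×10⁻⁸ × 0.02803 × (8.40)⁴ = 7.913×10⁻⁶ W.

P ≈ 7.913×10⁻⁶ W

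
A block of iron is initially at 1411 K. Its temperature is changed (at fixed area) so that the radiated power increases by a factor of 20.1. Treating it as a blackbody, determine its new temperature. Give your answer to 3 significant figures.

T₂ ≈ 2.99×10³ K

P ∝ T⁴, so T₂/T₁ = (P₂/P₁)^(1/4) = (20.1)^(1/4) = 2.11738.
T₂ = 1411 × 2.11738 = 2.99×10³ K.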